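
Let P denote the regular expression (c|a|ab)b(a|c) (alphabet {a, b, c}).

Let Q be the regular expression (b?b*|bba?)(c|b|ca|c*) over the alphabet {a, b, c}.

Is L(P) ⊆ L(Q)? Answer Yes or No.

No

The string aba is in L(P) but not in L(Q).
So L(P) ⊄ L(Q).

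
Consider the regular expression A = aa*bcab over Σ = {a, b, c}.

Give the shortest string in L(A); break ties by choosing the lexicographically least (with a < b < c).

By inspection of the expression, no string of length less than 5 matches, and abcab is the lexicographically first match of length 5.

abcab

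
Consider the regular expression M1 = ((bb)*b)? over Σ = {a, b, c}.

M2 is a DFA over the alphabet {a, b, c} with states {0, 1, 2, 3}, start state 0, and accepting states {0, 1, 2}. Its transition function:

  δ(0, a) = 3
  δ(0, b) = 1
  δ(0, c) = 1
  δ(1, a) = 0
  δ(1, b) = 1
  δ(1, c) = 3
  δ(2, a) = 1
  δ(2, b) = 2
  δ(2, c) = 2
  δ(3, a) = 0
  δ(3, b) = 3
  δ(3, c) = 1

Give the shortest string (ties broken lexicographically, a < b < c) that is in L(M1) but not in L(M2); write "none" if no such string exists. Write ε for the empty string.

Converting the expression M1 to a DFA (subset construction, then merging equivalent states) gives the minimal DFA with states {r0, r1, r2, r3}, start state r0, accepting states {r0, r2} and transitions r0: a→r1, b→r2, c→r1; r1: a→r1, b→r1, c→r1; r2: a→r1, b→r3, c→r1; r3: a→r1, b→r2, c→r1.
Exploring the product automaton M1 × M2 from the start pair (r0, 0), following both machines on each input symbol, reaches 6 state pairs: (r0, 0), (r1, 3), (r2, 1), (r1, 1), (r1, 0), (r3, 1).
M1 accepts in {r0, r2} and M2 accepts in {0, 1, 2}. The reachable pairs whose M1-component is accepting are (r0, 0), (r2, 1); in each of them the M2-component is accepting too, so the product for L(M1) \ L(M2) (M1-component accepting, M2-component rejecting) has no reachable accepting pair and the difference is empty.
So every string accepted by M1 is also accepted by M2: L(M1) \ L(M2) = ∅ and there is no such string.

none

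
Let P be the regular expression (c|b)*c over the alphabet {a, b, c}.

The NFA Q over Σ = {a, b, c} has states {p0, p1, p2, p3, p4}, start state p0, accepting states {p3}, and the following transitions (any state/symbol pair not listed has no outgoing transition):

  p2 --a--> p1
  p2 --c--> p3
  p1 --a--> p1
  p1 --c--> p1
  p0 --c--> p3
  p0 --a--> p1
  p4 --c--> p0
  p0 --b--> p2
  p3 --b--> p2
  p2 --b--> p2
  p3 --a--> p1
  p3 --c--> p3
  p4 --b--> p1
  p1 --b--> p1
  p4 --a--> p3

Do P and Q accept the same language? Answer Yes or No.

Yes

Converting the expression P to a DFA (subset construction, then merging equivalent states) gives the minimal DFA with states {r0, r1, r2}, start state r0, accepting states {r2} and transitions r0: a→r1, b→r0, c→r2; r1: a→r1, b→r1, c→r1; r2: a→r1, b→r0, c→r2.
Exploring the product automaton P × Q from the start pair (r0, p0), following both machines on each input symbol, reaches 4 state pairs: (r0, p0), (r1, p1), (r0, p2), (r2, p3).
P accepts in {r2} and Q accepts in {p3}. In every reachable pair the two components are either both accepting — (r2, p3) — or both non-accepting, so no string is accepted by exactly one of the machines: L(P) \ L(Q) and L(Q) \ L(P) are both empty.
Hence every string is accepted by P iff it is accepted by Q, and the two languages coincide.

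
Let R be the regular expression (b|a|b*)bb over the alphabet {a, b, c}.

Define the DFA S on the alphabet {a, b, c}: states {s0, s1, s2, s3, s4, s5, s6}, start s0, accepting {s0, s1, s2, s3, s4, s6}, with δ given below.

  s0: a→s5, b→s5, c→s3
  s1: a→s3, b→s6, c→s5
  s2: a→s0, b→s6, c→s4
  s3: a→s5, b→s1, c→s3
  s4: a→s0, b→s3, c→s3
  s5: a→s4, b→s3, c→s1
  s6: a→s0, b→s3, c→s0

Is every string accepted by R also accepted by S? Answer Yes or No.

Yes

Converting the expression R to a DFA (subset construction, then merging equivalent states) gives the minimal DFA with states {r0, r1, r2, r3, r4, r5, r6}, start state r0, accepting states {r5, r6} and transitions r0: a→r1, b→r2, c→r3; r1: a→r3, b→r4, c→r3; r2: a→r3, b→r5, c→r3; r3: a→r3, b→r3, c→r3; r4: a→r3, b→r6, c→r3; r5: a→r3, b→r5, c→r3; r6: a→r3, b→r3, c→r3.
Exploring the product automaton R × S from the start pair (r0, s0), following both machines on each input symbol, reaches 14 state pairs: (r0, s0), (r1, s5), (r2, s5), (r3, s3), (r3, s4), (r4, s3), (r3, s1), (r5, s3), (r3, s5), (r3, s0), (r6, s1), (r3, s6), (r5, s1), (r5, s6).
R accepts in {r5, r6} and S accepts in {s0, s1, s2, s3, s4, s6}. The reachable pairs whose R-component is accepting are (r5, s3), (r6, s1), (r5, s1), (r5, s6); in each of them the S-component is accepting too, so the product for L(R) \ L(S) (R-component accepting, S-component rejecting) has no reachable accepting pair and the difference is empty.
Hence every string in L(R) is also in L(S).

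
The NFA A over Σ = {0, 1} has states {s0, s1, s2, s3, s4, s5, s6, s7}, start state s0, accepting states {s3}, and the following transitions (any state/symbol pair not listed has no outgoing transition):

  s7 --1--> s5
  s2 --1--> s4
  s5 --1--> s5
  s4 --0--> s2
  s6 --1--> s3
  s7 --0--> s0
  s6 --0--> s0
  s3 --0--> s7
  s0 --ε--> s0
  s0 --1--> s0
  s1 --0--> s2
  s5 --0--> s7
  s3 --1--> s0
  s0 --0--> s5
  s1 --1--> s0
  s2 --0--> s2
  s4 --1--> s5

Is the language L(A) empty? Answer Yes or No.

The states reachable from the start state are {s0, s5, s7}.
None of the accepting states {s3} is reachable, so no string is accepted and L(A) = ∅.

Yes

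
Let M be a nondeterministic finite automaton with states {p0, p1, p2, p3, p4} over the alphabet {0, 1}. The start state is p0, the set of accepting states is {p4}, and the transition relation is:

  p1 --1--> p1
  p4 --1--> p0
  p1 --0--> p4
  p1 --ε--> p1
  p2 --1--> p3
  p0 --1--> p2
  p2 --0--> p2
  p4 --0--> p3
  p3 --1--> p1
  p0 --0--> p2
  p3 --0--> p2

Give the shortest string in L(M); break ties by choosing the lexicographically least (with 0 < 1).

A breadth-first search from p0 reaches an accepting state first via the path p0 → p2 → p3 → p1 → p4 on input 0110.
No string of length < 4 is accepted (BFS exhausts all shorter strings without reaching an accepting state), and 0110 is the lexicographically least accepting string of length 4.

0110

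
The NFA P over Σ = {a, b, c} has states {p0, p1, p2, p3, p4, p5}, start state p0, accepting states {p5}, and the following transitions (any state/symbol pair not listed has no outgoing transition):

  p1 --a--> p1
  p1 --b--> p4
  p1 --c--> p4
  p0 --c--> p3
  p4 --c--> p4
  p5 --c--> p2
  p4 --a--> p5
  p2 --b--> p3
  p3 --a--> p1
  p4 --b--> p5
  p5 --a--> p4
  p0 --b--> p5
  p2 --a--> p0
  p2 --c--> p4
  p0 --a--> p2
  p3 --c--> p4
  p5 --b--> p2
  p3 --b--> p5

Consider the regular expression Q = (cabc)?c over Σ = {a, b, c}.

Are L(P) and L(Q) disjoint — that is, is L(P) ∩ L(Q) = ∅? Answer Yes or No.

Yes

Converting the expression Q to a DFA (subset construction, then merging equivalent states) gives the minimal DFA with states {q0, q1, q2, q3, q4, q5, q6}, start state q0, accepting states {q2, q6} and transitions q0: a→q1, b→q1, c→q2; q1: a→q1, b→q1, c→q1; q2: a→q3, b→q1, c→q1; q3: a→q1, b→q4, c→q1; q4: a→q1, b→q1, c→q5; q5: a→q1, b→q1, c→q6; q6: a→q1, b→q1, c→q1.
Exploring the product automaton P × Q from the start pair (p0, q0), following both machines on each input symbol, reaches 12 state pairs: (p0, q0), (p2, q1), (p5, q1), (p3, q2), (p0, q1), (p3, q1), (p4, q1), (p1, q3), (p1, q1), (p4, q4), (p4, q5), (p4, q6).
P accepts in {p5} and Q accepts in {q2, q6}; no reachable pair has both components accepting, so no string drives both machines to acceptance simultaneously and L(P) ∩ L(Q) = ∅.
So no string is accepted by both, and the intersection is empty.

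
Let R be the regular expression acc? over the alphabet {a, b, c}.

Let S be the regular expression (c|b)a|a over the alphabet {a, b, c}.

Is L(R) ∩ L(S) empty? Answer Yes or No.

Yes

Converting the expression R to a DFA (subset construction, then merging equivalent states) gives the minimal DFA with states {r0, r1, r2, r3, r4}, start state r0, accepting states {r3, r4} and transitions r0: a→r1, b→r2, c→r2; r1: a→r2, b→r2, c→r3; r2: a→r2, b→r2, c→r2; r3: a→r2, b→r2, c→r4; r4: a→r2, b→r2, c→r2.
Converting the expression S to a DFA (subset construction, then merging equivalent states) gives the minimal DFA with states {s0, s1, s2, s3}, start state s0, accepting states {s1} and transitions s0: a→s1, b→s2, c→s2; s1: a→s3, b→s3, c→s3; s2: a→s1, b→s3, c→s3; s3: a→s3, b→s3, c→s3.
Exploring the product automaton R × S from the start pair (r0, s0), following both machines on each input symbol, reaches 7 state pairs: (r0, s0), (r1, s1), (r2, s2), (r2, s3), (r3, s3), (r2, s1), (r4, s3).
R accepts in {r3, r4} and S accepts in {s1}; no reachable pair has both components accepting, so no string drives both machines to acceptance simultaneously and L(R) ∩ L(S) = ∅.
So no string is accepted by both, and the intersection is empty.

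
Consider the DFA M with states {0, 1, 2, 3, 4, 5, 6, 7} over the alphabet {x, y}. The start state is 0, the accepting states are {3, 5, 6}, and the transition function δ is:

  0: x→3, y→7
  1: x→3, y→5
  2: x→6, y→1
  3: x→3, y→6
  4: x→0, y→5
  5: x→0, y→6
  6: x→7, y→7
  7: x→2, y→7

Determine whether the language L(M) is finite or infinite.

infinite

State 3 is reachable from the start and can reach an accepting state, and it lies on the cycle 3 → 3.
Traversing that cycle any number of times yields accepted strings of unbounded length, so the language is infinite.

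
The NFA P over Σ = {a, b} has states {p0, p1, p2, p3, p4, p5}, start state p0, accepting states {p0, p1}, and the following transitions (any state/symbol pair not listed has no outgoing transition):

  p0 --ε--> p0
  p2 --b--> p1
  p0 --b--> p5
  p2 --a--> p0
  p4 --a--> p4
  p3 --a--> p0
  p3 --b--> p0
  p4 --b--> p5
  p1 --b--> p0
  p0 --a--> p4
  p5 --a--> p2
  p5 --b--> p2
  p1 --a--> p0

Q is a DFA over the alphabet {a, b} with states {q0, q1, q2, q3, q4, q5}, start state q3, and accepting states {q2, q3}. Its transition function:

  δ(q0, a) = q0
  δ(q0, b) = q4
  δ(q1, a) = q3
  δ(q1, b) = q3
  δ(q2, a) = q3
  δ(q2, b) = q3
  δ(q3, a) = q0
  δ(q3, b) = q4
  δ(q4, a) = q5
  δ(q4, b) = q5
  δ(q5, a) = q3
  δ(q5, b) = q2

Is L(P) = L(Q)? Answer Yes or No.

Exploring the product automaton P × Q from the start pair (p0, q3), following both machines on each input symbol, reaches 5 state pairs: (p0, q3), (p4, q0), (p5, q4), (p2, q5), (p1, q2).
P accepts in {p0, p1} and Q accepts in {q2, q3}. In every reachable pair the two components are either both accepting — (p0, q3), (p1, q2) — or both non-accepting, so no string is accepted by exactly one of the machines: L(P) \ L(Q) and L(Q) \ L(P) are both empty.
Hence every string is accepted by P iff it is accepted by Q, and the two languages coincide.

Yes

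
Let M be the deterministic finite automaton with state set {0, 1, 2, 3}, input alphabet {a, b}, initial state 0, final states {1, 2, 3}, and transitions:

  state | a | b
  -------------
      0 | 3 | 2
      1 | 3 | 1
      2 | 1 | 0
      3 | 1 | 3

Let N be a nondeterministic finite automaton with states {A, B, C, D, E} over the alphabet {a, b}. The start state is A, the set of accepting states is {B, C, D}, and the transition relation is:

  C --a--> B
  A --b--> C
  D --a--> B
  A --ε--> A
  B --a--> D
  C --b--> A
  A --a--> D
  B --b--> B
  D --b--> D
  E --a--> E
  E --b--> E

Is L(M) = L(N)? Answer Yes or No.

Exploring the product automaton M × N from the start pair (0, A), following both machines on each input symbol, reaches 4 state pairs: (0, A), (3, D), (2, C), (1, B).
M accepts in {1, 2, 3} and N accepts in {B, C, D}. In every reachable pair the two components are either both accepting — (3, D), (2, C), (1, B) — or both non-accepting, so no string is accepted by exactly one of the machines: L(M) \ L(N) and L(N) \ L(M) are both empty.
Hence every string is accepted by M iff it is accepted by N, and the two languages coincide.

Yes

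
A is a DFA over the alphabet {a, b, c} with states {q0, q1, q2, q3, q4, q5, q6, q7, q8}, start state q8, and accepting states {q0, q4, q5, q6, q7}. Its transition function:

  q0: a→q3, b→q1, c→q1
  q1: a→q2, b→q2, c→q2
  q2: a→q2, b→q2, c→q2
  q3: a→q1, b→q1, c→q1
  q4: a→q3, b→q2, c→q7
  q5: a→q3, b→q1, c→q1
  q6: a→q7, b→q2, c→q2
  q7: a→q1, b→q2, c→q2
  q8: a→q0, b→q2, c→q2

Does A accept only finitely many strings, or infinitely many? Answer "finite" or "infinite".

The useful states (reachable from q8 and able to reach an accepting state) are {q0, q8}.
Restricted to these states the transition graph has no cycle, so every accepting path has bounded length and L is finite.

finite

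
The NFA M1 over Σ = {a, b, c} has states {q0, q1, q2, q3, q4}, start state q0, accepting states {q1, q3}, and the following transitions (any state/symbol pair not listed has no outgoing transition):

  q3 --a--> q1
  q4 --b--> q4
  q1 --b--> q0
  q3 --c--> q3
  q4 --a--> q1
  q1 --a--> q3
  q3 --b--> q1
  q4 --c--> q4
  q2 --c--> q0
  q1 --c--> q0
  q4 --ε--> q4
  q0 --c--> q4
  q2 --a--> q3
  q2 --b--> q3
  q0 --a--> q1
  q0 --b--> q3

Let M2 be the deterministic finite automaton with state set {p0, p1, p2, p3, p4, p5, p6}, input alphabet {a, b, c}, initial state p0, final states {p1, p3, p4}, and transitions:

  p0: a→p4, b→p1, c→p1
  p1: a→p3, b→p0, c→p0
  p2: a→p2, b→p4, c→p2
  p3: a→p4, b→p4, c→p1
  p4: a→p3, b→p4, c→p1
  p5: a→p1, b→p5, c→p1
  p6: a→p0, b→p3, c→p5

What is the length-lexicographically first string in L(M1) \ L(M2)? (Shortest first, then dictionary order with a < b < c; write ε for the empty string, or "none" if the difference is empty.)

The string bb is accepted by M1 but not by M2.
No shorter string lies in the difference, and bb is the lexicographically first length-2 string in L(M1) \ L(M2).

bb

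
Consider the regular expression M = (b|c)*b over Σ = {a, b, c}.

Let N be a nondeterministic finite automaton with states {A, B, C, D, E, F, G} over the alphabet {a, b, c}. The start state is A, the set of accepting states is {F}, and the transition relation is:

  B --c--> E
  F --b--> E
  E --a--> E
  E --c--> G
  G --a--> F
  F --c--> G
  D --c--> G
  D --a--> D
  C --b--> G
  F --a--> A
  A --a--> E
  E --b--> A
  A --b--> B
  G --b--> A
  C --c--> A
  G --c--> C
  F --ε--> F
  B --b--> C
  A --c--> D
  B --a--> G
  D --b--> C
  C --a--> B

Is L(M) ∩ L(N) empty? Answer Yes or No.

Converting the expression M to a DFA (subset construction, then merging equivalent states) gives the minimal DFA with states {m0, m1, m2}, start state m0, accepting states {m2} and transitions m0: a→m1, b→m2, c→m0; m1: a→m1, b→m1, c→m1; m2: a→m1, b→m2, c→m0.
Exploring the product automaton M × N from the start pair (m0, A), following both machines on each input symbol, reaches 16 state pairs: (m0, A), (m1, E), (m2, B), (m0, D), (m1, A), (m1, G), (m2, C), (m0, E), (m1, D), (m0, G), (m1, B), (m1, F), (m1, C), (m2, G), (m2, A), (m0, C).
M accepts in {m2} and N accepts in {F}; no reachable pair has both components accepting, so no string drives both machines to acceptance simultaneously and L(M) ∩ L(N) = ∅.
So no string is accepted by both, and the intersection is empty.

Yes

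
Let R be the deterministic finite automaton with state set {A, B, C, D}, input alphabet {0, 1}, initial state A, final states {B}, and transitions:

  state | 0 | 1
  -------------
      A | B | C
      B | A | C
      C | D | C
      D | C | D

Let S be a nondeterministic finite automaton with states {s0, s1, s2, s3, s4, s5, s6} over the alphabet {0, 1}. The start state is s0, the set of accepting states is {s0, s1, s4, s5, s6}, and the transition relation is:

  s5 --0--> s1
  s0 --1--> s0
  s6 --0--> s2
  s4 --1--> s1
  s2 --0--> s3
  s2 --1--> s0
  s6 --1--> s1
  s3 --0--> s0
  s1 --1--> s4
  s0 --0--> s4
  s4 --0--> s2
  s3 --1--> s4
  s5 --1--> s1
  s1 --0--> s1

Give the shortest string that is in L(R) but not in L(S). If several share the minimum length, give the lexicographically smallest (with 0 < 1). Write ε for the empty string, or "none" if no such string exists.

The string 000 is accepted by R but not by S.
No shorter string lies in the difference, and 000 is the lexicographically first length-3 string in L(R) \ L(S).

000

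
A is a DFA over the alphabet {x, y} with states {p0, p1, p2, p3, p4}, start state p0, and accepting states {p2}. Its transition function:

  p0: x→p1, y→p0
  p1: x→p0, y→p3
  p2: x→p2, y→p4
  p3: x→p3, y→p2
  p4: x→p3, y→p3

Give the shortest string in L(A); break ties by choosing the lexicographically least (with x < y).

xyy

A breadth-first search from p0 reaches an accepting state first via the path p0 → p1 → p3 → p2 on input xyy.
No string of length < 3 is accepted (BFS exhausts all shorter strings without reaching an accepting state), and xyy is the lexicographically least accepting string of length 3.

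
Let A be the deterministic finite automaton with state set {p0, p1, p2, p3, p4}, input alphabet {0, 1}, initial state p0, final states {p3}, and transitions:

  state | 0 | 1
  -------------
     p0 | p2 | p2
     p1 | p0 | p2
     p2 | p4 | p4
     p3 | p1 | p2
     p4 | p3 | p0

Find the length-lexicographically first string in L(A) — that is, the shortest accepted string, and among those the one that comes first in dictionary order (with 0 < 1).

000

A breadth-first search from p0 reaches an accepting state first via the path p0 → p2 → p4 → p3 on input 000.
No string of length < 3 is accepted (BFS exhausts all shorter strings without reaching an accepting state), and 000 is the lexicographically least accepting string of length 3.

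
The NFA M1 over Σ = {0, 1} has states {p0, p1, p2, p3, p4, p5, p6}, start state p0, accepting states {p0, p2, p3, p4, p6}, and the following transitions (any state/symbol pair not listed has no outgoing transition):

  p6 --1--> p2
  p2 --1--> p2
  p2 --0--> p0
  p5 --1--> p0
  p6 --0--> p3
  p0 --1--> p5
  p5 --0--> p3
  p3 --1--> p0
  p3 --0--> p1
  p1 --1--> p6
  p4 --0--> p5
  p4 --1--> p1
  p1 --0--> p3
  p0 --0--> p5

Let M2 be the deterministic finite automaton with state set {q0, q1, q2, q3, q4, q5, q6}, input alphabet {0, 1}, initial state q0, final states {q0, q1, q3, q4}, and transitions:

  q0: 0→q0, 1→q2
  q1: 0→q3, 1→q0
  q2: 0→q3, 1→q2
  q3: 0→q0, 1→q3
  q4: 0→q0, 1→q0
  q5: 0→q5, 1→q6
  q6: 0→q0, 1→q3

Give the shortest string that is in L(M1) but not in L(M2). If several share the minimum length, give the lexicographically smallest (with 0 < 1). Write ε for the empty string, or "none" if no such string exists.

01

The string 01 is accepted by M1 but not by M2.
No shorter string lies in the difference, and 01 is the lexicographically first length-2 string in L(M1) \ L(M2).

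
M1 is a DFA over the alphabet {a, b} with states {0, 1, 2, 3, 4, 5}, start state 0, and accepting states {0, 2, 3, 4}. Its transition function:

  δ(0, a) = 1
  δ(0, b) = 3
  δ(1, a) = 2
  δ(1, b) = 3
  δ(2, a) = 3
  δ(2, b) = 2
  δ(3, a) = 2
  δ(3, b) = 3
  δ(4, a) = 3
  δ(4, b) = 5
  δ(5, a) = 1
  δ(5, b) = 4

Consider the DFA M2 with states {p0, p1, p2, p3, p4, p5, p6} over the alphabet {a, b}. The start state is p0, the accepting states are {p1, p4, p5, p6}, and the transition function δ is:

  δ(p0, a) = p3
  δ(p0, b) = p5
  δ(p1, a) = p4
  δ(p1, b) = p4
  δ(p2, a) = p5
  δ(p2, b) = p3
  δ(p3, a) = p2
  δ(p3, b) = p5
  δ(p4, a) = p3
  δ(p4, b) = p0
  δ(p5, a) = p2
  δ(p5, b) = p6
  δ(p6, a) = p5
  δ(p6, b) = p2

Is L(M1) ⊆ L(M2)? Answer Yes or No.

No

The empty string ε is in L(M1) but not in L(M2).
So L(M1) ⊄ L(M2).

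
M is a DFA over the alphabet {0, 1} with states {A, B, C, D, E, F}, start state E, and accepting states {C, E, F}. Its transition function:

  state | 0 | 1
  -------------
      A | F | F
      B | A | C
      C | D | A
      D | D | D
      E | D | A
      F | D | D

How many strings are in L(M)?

3

The useful subgraph on states {A, E, F} is acyclic, so L(M) is finite; the longest accepting path visits 3 useful states, giving maximum string length 2.
Counting accepting paths from E by length: 1 of length 0, 2 of length 2. Total 3.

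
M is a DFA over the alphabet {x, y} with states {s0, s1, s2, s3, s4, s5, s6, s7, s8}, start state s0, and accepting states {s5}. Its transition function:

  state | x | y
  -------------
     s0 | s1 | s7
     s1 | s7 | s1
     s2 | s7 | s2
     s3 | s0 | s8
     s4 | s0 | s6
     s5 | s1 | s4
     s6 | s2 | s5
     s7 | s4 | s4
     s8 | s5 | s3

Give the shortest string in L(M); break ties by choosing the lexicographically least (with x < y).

yxyy

A breadth-first search from s0 reaches an accepting state first via the path s0 → s7 → s4 → s6 → s5 on input yxyy.
No string of length < 4 is accepted (BFS exhausts all shorter strings without reaching an accepting state), and yxyy is the lexicographically least accepting string of length 4.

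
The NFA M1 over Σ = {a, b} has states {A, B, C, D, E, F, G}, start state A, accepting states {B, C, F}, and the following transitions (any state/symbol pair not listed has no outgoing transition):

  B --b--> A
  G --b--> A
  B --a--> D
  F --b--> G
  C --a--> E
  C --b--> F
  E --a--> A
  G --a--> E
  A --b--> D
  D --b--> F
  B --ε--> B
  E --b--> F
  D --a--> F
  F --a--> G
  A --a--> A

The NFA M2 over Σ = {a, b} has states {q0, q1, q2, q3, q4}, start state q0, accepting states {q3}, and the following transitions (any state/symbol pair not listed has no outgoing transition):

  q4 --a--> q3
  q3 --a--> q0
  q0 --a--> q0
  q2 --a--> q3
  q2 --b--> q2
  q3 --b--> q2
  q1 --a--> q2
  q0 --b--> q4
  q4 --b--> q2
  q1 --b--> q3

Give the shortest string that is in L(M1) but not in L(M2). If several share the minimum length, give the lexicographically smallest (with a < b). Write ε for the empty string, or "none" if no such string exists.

bb

The string bb is accepted by M1 but not by M2.
No shorter string lies in the difference, and bb is the lexicographically first length-2 string in L(M1) \ L(M2).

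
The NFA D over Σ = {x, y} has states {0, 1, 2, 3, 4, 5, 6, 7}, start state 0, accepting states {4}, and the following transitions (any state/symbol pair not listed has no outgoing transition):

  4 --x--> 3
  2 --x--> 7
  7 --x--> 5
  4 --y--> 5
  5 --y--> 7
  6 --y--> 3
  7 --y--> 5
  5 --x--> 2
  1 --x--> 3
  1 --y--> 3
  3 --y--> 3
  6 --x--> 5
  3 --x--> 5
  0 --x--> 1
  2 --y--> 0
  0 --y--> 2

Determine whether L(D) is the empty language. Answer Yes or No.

Yes

The states reachable from the start state are {0, 1, 2, 3, 5, 7}.
None of the accepting states {4} is reachable, so no string is accepted and L(D) = ∅.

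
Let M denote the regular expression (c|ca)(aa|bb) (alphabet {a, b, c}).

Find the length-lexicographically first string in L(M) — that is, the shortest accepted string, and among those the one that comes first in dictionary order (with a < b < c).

By inspection of the expression, no string of length less than 3 matches, and caa is the lexicographically first match of length 3.

caa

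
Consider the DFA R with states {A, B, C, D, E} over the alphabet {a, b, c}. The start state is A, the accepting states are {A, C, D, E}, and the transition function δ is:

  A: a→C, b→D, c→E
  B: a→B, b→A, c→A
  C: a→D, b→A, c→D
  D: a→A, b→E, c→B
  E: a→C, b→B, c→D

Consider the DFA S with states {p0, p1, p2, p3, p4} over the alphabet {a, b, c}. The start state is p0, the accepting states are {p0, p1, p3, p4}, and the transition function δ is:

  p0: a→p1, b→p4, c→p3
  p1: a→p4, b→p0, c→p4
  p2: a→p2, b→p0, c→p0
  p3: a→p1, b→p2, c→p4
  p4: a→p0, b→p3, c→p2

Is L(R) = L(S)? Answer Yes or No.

Yes

Exploring the product automaton R × S from the start pair (A, p0), following both machines on each input symbol, reaches 5 state pairs: (A, p0), (C, p1), (D, p4), (E, p3), (B, p2).
R accepts in {A, C, D, E} and S accepts in {p0, p1, p3, p4}. In every reachable pair the two components are either both accepting — (A, p0), (C, p1), (D, p4), (E, p3) — or both non-accepting, so no string is accepted by exactly one of the machines: L(R) \ L(S) and L(S) \ L(R) are both empty.
Hence every string is accepted by R iff it is accepted by S, and the two languages coincide.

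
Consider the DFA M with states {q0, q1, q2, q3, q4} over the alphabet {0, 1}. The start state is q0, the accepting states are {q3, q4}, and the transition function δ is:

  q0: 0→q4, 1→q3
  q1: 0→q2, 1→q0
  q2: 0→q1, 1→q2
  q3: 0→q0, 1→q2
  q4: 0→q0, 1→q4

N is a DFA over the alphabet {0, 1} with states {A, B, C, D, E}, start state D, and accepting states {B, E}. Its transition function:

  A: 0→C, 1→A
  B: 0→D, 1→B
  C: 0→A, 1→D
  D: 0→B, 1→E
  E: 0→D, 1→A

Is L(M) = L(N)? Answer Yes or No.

Yes

Exploring the product automaton M × N from the start pair (q0, D), following both machines on each input symbol, reaches 5 state pairs: (q0, D), (q4, B), (q3, E), (q2, A), (q1, C).
M accepts in {q3, q4} and N accepts in {B, E}. In every reachable pair the two components are either both accepting — (q4, B), (q3, E) — or both non-accepting, so no string is accepted by exactly one of the machines: L(M) \ L(N) and L(N) \ L(M) are both empty.
Hence every string is accepted by M iff it is accepted by N, and the two languages coincide.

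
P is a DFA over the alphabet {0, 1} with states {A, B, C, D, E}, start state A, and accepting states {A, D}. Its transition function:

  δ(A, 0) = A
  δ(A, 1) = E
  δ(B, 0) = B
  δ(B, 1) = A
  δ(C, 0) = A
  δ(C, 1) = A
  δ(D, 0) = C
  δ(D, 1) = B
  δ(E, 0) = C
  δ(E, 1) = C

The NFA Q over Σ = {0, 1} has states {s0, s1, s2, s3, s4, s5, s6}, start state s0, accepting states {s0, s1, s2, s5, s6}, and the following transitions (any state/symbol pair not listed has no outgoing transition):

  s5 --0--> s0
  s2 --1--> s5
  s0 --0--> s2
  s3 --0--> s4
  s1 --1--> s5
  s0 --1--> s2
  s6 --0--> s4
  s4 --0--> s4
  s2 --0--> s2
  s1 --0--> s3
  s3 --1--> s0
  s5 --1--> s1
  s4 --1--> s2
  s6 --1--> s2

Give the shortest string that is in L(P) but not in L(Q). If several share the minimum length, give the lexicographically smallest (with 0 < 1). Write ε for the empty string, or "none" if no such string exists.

The string 0110 is accepted by P but not by Q.
No shorter string lies in the difference, and 0110 is the lexicographically first length-4 string in L(P) \ L(Q).

0110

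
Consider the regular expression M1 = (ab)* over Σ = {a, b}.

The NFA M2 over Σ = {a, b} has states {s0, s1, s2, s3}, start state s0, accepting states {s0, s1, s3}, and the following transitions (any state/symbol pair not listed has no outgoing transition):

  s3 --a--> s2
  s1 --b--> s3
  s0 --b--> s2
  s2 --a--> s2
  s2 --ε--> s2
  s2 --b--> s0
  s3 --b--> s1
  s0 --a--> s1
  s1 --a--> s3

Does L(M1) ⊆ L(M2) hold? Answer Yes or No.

Yes

Converting the expression M1 to a DFA (subset construction, then merging equivalent states) gives the minimal DFA with states {r0, r1, r2}, start state r0, accepting states {r0} and transitions r0: a→r1, b→r2; r1: a→r2, b→r0; r2: a→r2, b→r2.
Exploring the product automaton M1 × M2 from the start pair (r0, s0), following both machines on each input symbol, reaches 8 state pairs: (r0, s0), (r1, s1), (r2, s2), (r2, s3), (r0, s3), (r2, s0), (r2, s1), (r1, s2).
M1 accepts in {r0} and M2 accepts in {s0, s1, s3}. The reachable pairs whose M1-component is accepting are (r0, s0), (r0, s3); in each of them the M2-component is accepting too, so the product for L(M1) \ L(M2) (M1-component accepting, M2-component rejecting) has no reachable accepting pair and the difference is empty.
Hence every string in L(M1) is also in L(M2).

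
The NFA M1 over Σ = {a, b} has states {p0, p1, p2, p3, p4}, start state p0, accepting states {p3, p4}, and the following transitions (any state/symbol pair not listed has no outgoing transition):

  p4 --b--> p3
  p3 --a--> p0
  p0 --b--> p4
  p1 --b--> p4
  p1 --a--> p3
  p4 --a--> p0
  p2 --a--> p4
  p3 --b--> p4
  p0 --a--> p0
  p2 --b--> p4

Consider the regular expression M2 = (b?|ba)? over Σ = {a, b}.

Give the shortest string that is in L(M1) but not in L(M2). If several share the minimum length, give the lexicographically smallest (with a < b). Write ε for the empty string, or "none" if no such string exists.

The string ab is accepted by M1 but not by M2.
No shorter string lies in the difference, and ab is the lexicographically first length-2 string in L(M1) \ L(M2).

ab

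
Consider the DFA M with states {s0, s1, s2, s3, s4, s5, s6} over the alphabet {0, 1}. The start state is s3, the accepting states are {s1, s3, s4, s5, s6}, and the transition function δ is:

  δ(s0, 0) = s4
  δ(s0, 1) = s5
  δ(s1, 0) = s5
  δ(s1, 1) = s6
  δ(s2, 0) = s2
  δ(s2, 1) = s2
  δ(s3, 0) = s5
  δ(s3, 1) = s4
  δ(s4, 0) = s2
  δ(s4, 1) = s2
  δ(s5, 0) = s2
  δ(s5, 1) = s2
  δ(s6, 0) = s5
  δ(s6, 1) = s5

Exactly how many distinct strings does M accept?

The useful subgraph on states {s3, s4, s5} is acyclic, so L(M) is finite; the longest accepting path visits 2 useful states, giving maximum string length 1.
Counting accepting paths from s3 by length: 1 of length 0, 2 of length 1. Total 3.

3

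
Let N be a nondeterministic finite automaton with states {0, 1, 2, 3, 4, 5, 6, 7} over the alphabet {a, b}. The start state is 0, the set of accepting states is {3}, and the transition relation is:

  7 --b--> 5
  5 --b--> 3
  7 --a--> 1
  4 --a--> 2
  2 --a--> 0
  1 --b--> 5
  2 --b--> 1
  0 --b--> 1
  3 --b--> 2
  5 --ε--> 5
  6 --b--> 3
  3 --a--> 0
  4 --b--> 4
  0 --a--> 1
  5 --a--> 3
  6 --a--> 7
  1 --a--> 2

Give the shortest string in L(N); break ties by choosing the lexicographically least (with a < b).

aba

A breadth-first search from 0 reaches an accepting state first via the path 0 → 1 → 5 → 3 on input aba.
No string of length < 3 is accepted (BFS exhausts all shorter strings without reaching an accepting state), and aba is the lexicographically least accepting string of length 3.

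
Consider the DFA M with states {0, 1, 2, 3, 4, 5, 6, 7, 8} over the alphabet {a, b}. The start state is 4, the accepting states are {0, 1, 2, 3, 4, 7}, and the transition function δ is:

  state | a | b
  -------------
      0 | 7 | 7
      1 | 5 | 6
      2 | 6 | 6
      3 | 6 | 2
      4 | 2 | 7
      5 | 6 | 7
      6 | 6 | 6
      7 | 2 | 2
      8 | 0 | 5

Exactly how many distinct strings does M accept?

5

The useful subgraph on states {2, 4, 7} is acyclic, so L(M) is finite; the longest accepting path visits 3 useful states, giving maximum string length 2.
Counting accepting paths from 4 by length: 1 of length 0, 2 of length 1, 2 of length 2. Total 5.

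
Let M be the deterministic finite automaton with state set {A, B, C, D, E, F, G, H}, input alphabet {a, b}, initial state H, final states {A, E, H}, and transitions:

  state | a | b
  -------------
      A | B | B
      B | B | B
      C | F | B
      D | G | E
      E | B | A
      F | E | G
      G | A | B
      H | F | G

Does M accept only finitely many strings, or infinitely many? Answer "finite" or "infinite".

finite

The useful states (reachable from H and able to reach an accepting state) are {A, E, F, G, H}.
Restricted to these states the transition graph has no cycle, so every accepting path has bounded length and L is finite.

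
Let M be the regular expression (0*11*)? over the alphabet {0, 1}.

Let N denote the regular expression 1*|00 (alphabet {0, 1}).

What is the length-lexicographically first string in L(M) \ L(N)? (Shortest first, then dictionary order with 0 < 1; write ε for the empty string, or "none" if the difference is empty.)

The string 01 is accepted by M but not by N.
No shorter string lies in the difference, and 01 is the lexicographically first length-2 string in L(M) \ L(N).

01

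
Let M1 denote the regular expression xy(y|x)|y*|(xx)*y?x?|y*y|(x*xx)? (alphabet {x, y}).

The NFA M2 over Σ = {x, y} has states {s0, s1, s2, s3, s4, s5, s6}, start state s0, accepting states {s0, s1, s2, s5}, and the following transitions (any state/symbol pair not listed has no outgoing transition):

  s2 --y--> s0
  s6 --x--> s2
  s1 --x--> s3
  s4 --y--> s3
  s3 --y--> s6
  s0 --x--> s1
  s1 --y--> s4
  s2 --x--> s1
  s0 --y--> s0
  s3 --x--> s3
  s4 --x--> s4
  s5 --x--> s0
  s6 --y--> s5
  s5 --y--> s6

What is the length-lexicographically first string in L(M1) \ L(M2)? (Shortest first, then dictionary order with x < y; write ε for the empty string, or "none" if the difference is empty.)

xx

The string xx is accepted by M1 but not by M2.
No shorter string lies in the difference, and xx is the lexicographically first length-2 string in L(M1) \ L(M2).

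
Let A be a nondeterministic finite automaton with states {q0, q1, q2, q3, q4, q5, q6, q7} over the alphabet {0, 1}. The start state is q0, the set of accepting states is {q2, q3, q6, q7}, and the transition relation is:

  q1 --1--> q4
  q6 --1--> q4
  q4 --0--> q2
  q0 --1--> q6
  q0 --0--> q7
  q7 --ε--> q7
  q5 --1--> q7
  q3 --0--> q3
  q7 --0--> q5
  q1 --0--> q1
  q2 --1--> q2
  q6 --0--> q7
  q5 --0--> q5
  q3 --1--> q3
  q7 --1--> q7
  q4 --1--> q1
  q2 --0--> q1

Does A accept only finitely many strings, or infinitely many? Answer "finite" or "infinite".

infinite

State q1 is reachable from the start and can reach an accepting state, and it lies on the cycle q1 → q1.
Traversing that cycle any number of times yields accepted strings of unbounded length, so the language is infinite.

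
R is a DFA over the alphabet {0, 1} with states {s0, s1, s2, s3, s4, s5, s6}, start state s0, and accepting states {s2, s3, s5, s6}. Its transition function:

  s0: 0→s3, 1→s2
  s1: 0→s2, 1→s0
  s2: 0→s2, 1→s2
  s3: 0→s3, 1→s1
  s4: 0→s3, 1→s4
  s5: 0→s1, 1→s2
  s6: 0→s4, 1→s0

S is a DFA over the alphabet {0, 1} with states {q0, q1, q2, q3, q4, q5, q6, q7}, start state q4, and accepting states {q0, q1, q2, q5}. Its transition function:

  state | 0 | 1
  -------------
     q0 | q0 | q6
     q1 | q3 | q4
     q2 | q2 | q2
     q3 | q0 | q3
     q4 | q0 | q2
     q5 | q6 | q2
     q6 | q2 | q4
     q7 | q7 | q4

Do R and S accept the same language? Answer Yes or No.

Exploring the product automaton R × S from the start pair (s0, q4), following both machines on each input symbol, reaches 4 state pairs: (s0, q4), (s3, q0), (s2, q2), (s1, q6).
R accepts in {s2, s3, s5, s6} and S accepts in {q0, q1, q2, q5}. In every reachable pair the two components are either both accepting — (s3, q0), (s2, q2) — or both non-accepting, so no string is accepted by exactly one of the machines: L(R) \ L(S) and L(S) \ L(R) are both empty.
Hence every string is accepted by R iff it is accepted by S, and the two languages coincide.

Yes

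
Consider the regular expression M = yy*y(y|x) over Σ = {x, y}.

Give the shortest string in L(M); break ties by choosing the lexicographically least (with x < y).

yyx

By inspection of the expression, no string of length less than 3 matches, and yyx is the lexicographically first match of length 3.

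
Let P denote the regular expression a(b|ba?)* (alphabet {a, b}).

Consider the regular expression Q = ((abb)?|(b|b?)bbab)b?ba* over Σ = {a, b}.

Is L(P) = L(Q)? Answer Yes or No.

No

The string a is accepted by P but rejected by Q.
So L(P) ≠ L(Q).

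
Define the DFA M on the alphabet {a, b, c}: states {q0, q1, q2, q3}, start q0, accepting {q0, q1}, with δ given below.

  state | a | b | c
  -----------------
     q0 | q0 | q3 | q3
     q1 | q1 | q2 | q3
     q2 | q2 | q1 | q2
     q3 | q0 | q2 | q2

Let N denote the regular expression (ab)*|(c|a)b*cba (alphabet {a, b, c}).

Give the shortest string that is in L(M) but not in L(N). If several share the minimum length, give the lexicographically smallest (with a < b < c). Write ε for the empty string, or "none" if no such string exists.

a

The string a is accepted by M but not by N.
No shorter string lies in the difference, and a is the lexicographically first length-1 string in L(M) \ L(N).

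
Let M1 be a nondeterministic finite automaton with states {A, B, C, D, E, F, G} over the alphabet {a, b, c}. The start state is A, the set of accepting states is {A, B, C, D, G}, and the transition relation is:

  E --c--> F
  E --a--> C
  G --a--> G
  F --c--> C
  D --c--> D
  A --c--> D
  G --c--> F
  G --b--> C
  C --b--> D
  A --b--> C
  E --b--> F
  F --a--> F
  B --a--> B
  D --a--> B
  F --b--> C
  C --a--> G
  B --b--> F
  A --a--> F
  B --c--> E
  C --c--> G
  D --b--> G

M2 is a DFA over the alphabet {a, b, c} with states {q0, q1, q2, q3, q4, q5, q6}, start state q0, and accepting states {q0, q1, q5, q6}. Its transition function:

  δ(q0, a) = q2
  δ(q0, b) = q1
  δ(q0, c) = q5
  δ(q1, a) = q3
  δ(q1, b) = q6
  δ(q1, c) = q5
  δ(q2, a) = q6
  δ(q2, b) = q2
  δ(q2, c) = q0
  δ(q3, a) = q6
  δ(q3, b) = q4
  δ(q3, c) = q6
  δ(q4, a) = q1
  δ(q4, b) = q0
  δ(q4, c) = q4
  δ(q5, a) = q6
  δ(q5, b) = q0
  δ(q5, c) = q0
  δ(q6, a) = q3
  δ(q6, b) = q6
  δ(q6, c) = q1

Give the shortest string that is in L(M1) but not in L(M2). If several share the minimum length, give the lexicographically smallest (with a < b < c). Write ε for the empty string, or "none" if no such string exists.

ab

The string ab is accepted by M1 but not by M2.
No shorter string lies in the difference, and ab is the lexicographically first length-2 string in L(M1) \ L(M2).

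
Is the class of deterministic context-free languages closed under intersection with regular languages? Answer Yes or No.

Run the DPDA and a DFA for the regular language in lock-step (product of the two finite controls, one shared stack, the DFA component advancing only on genuine input moves); the result is still deterministic and accepts when both components accept.
So the deterministic context-free languages are closed under intersection with a regular language.

Yes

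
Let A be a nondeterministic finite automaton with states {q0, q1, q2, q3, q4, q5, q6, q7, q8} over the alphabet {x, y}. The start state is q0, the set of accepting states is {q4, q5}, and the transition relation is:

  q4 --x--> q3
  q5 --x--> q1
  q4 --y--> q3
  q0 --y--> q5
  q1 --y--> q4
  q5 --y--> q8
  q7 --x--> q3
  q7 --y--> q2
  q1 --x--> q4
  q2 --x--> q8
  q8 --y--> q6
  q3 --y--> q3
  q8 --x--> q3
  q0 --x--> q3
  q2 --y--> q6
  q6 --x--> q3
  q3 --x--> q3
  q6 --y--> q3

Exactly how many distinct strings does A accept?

3

The useful subgraph on states {q0, q1, q4, q5} is acyclic, so L(A) is finite; the longest accepting path visits 4 useful states, giving maximum string length 3.
Counting accepting paths from q0 by length: 1 of length 1, 2 of length 3. Total 3.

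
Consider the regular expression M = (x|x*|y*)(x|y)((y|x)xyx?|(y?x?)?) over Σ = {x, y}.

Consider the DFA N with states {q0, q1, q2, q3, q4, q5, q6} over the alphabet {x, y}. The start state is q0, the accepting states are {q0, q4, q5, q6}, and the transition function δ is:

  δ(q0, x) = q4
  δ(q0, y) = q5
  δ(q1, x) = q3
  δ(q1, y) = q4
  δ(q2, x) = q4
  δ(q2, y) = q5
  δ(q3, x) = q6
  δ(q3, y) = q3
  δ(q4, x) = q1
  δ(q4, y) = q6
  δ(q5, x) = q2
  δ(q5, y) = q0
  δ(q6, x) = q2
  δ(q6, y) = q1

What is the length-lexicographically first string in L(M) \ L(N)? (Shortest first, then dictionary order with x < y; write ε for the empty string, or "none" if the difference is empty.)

The string xx is accepted by M but not by N.
No shorter string lies in the difference, and xx is the lexicographically first length-2 string in L(M) \ L(N).

xx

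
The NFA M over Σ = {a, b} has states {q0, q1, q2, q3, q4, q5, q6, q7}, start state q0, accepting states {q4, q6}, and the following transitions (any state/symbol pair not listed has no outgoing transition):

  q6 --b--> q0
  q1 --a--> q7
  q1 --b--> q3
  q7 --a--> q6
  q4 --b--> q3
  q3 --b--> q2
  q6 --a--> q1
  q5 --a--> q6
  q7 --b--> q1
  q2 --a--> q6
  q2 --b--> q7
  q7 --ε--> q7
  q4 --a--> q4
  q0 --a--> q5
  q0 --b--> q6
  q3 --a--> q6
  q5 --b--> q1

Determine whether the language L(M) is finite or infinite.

State q0 is reachable from the start and can reach an accepting state, and it lies on the cycle q0 → q5 → q1 → q3 → q2 → q6 → q0.
Traversing that cycle any number of times yields accepted strings of unbounded length, so the language is infinite.

infinite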